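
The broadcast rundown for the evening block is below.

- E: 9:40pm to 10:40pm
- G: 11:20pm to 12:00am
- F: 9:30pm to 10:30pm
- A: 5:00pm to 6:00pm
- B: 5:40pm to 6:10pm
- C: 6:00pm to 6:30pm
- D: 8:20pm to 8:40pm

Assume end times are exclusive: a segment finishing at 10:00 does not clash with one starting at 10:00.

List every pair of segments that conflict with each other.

Check each pair: they overlap iff neither finishes before the other starts.
Sorted by start: A, B, C, D, F, E, G.
B starts before A ends → A and B overlap.
C starts exactly when A ends (back-to-back, no overlap) — done with A.
C starts before B ends → B and C overlap.
D starts after B ends — done with B.
D starts after C ends — done with C.
F starts after D ends — done with D.
E starts before F ends → F and E overlap.
G starts after F ends.
G starts after E ends.

A & B, B & C, E & F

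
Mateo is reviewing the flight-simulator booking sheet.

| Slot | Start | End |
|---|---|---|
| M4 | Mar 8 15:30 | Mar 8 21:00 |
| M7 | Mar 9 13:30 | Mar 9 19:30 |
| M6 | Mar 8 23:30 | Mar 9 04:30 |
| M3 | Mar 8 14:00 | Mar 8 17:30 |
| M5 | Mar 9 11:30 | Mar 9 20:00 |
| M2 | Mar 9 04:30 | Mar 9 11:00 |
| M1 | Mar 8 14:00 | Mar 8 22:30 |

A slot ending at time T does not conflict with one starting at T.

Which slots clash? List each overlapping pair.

M1 & M3, M1 & M4, M3 & M4, M5 & M7

Sorted by start: M1, M3, M4, M6, M2, M5, M7.
M3 starts before M1 ends → M1 and M3 overlap.
M4 starts before M1 ends → M1 and M4 overlap.
M6 starts after M1 ends, so nothing later overlaps M1 either.
M4 starts before M3 ends → M3 and M4 overlap.
M6 starts after M3 ends, so nothing later overlaps M3 either.
M6 starts after M4 ends, so nothing later overlaps M4 either.
M2 starts exactly when M6 ends (back-to-back, no overlap), so nothing later overlaps M6 either.
M5 starts after M2 ends, so nothing later overlaps M2 either.
M7 starts before M5 ends → M5 and M7 overlap.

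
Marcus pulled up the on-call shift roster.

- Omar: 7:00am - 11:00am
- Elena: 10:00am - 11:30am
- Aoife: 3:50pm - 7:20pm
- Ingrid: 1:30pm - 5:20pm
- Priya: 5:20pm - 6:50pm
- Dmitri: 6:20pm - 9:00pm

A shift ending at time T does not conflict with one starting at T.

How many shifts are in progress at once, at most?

3

Sort all start/end points and keep a running count:
7:00am start Omar → 1
10:00am start Elena → 2
11:00am end Omar → 1
11:30am end Elena → 0
1:30pm start Ingrid → 1
3:50pm start Aoife → 2
5:20pm end Ingrid → 1
5:20pm start Priya → 2
6:20pm start Dmitri → 3
6:50pm end Priya → 2
7:20pm end Aoife → 1
9:00pm end Dmitri → 0
Peak is 3, at 6:20pm (Aoife, Dmitri, Priya).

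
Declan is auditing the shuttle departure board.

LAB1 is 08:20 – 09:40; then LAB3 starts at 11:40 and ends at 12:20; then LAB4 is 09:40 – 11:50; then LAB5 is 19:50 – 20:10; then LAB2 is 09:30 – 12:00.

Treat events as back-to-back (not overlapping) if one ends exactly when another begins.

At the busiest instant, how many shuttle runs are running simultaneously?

Sort all start/end points and keep a running count:
08:20 start LAB1 → 1
09:30 start LAB2 → 2
09:40 end LAB1 → 1
09:40 start LAB4 → 2
11:40 start LAB3 → 3
11:50 end LAB4 → 2
12:00 end LAB2 → 1
12:20 end LAB3 → 0
19:50 start LAB5 → 1
20:10 end LAB5 → 0
Peak is 3, at 11:40 (LAB2, LAB3, LAB4).

3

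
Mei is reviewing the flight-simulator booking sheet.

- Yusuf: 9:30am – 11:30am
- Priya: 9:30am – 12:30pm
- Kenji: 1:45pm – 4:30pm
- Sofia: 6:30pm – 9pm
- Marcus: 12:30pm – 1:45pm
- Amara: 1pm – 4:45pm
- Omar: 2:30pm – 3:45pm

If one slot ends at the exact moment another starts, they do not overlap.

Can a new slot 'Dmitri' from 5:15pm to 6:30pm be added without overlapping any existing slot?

Yusuf: ends 11:30am at or before Dmitri starts 5:15pm → clear.
Priya: ends 12:30pm at or before Dmitri starts 5:15pm → clear.
Marcus: ends 1:45pm at or before Dmitri starts 5:15pm → clear.
Amara: ends 4:45pm at or before Dmitri starts 5:15pm → clear.
Kenji: ends 4:30pm at or before Dmitri starts 5:15pm → clear.
Omar: ends 3:45pm at or before Dmitri starts 5:15pm → clear.
Sofia: starts 6:30pm at or after Dmitri ends 6:30pm → clear.

Yes — the slot is free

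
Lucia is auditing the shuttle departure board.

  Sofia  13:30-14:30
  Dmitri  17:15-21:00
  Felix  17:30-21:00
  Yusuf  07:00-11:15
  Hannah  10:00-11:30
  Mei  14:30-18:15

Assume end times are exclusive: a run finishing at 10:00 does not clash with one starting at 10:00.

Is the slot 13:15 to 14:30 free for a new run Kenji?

No — it overlaps Sofia

Yusuf: ends 11:15 at or before Kenji starts 13:15 → clear.
Hannah: ends 11:30 at or before Kenji starts 13:15 → clear.
Sofia: starts 13:30 before Kenji ends 14:30, and ends 14:30 after Kenji starts 13:15 → overlap.
Mei: starts 14:30 at or after Kenji ends 14:30 → clear.
Dmitri: starts 17:15 at or after Kenji ends 14:30 → clear.
Felix: starts 17:30 at or after Kenji ends 14:30 → clear.
Kenji overlaps Sofia.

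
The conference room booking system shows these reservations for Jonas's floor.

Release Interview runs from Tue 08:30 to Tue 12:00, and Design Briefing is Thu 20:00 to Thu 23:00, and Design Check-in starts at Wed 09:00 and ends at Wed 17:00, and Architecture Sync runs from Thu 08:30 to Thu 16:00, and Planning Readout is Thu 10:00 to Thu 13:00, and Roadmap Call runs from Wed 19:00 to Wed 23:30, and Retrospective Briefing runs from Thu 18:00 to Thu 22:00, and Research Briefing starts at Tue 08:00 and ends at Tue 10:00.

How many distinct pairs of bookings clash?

3

Sorted by start: Research Briefing, Release Interview, Design Check-in, Roadmap Call, Architecture Sync, Planning Readout, Retrospective Briefing, Design Briefing.
Release Interview starts before Research Briefing ends → Research Briefing and Release Interview overlap.
Design Check-in starts after Research Briefing ends, so nothing later overlaps Research Briefing either.
Design Check-in starts after Release Interview ends, so nothing later overlaps Release Interview either.
Roadmap Call starts after Design Check-in ends, so nothing later overlaps Design Check-in either.
Architecture Sync starts after Roadmap Call ends, so nothing later overlaps Roadmap Call either.
Planning Readout starts before Architecture Sync ends → Architecture Sync and Planning Readout overlap.
Retrospective Briefing starts after Architecture Sync ends, so nothing later overlaps Architecture Sync either.
Retrospective Briefing starts after Planning Readout ends, so nothing later overlaps Planning Readout either.
Design Briefing starts before Retrospective Briefing ends → Retrospective Briefing and Design Briefing overlap.
Overlapping pairs: Architecture Sync & Planning Readout, Design Briefing & Retrospective Briefing, Release Interview & Research Briefing — 3 in total.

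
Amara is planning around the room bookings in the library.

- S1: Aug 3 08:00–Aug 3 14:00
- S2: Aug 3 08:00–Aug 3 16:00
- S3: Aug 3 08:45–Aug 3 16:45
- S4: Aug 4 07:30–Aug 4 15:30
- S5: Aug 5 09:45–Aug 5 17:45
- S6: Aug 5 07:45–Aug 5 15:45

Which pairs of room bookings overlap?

Sorted by start: S1, S2, S3, S4, S6, S5.
S2 starts before S1 ends → S1 and S2 overlap.
S3 starts before S1 ends → S1 and S3 overlap.
S4 starts after S1 ends; S1 is clear from here.
S3 starts before S2 ends → S2 and S3 overlap.
S4 starts after S2 ends; S2 is clear from here.
S4 starts after S3 ends; S3 is clear from here.
S6 starts after S4 ends; S4 is clear from here.
S5 starts before S6 ends → S6 and S5 overlap.

S1 & S2, S1 & S3, S2 & S3, S5 & S6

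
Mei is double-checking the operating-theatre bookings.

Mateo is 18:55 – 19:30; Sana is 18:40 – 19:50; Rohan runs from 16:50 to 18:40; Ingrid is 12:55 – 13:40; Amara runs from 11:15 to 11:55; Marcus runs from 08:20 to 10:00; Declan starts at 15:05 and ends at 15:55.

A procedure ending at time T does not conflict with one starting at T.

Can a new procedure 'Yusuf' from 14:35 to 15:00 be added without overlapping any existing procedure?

Marcus: ends 10:00 at or before Yusuf starts 14:35 → clear.
Amara: ends 11:55 at or before Yusuf starts 14:35 → clear.
Ingrid: ends 13:40 at or before Yusuf starts 14:35 → clear.
Declan: starts 15:05 at or after Yusuf ends 15:00 → clear.
Rohan: starts 16:50 at or after Yusuf ends 15:00 → clear.
Sana: starts 18:40 at or after Yusuf ends 15:00 → clear.
Mateo: starts 18:55 at or after Yusuf ends 15:00 → clear.

Yes — the slot is free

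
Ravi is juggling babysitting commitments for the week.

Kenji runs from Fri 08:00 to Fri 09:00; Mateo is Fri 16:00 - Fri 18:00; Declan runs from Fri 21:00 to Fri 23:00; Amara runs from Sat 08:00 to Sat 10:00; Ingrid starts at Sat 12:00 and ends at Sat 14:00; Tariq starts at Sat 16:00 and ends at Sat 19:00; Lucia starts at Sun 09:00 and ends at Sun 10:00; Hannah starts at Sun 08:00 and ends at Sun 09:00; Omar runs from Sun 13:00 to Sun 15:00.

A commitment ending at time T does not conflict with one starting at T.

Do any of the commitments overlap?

Two intervals overlap when each starts before the other ends.
Sorted by start: Kenji, Mateo, Declan, Amara, Ingrid, Tariq, Hannah, Lucia, Omar.
Mateo starts after Kenji ends, so Kenji has no further overlaps.
Declan starts after Mateo ends, so Mateo has no further overlaps.
Amara starts after Declan ends, so Declan has no further overlaps.
Ingrid starts after Amara ends, so Amara has no further overlaps.
Tariq starts after Ingrid ends, so Ingrid has no further overlaps.
Hannah starts after Tariq ends, so Tariq has no further overlaps.
Lucia starts exactly when Hannah ends (back-to-back, no overlap), so Hannah has no further overlaps.
Omar starts after Lucia ends.
Every pair is clear; the schedule has no overlaps.

No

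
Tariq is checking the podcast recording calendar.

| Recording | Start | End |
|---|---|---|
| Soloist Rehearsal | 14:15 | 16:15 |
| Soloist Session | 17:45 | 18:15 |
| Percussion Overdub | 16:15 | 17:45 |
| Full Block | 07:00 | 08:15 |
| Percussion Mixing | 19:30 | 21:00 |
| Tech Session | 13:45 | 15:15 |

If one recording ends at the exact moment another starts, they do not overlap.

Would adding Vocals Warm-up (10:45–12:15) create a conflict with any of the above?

Full Block: ends 08:15 at or before Vocals Warm-up starts 10:45 → clear.
Tech Session: starts 13:45 at or after Vocals Warm-up ends 12:15 → clear.
Soloist Rehearsal: starts 14:15 at or after Vocals Warm-up ends 12:15 → clear.
Percussion Overdub: starts 16:15 at or after Vocals Warm-up ends 12:15 → clear.
Soloist Session: starts 17:45 at or after Vocals Warm-up ends 12:15 → clear.
Percussion Mixing: starts 19:30 at or after Vocals Warm-up ends 12:15 → clear.

No — it doesn't clash with anything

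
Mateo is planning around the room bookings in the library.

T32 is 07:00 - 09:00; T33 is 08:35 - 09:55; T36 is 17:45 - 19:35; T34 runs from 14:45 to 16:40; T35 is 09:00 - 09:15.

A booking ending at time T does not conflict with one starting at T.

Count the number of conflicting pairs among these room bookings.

2

Sorted by start: T32, T33, T35, T34, T36.
T33 starts before T32 ends → T32 and T33 overlap.
T35 starts exactly when T32 ends (back-to-back, no overlap); T32 is clear from here.
T35 starts before T33 ends → T33 and T35 overlap.
T34 starts after T33 ends; T33 is clear from here.
T34 starts after T35 ends; T35 is clear from here.
T36 starts after T34 ends.
Overlapping pairs: T32 & T33, T33 & T35 — 2 in total.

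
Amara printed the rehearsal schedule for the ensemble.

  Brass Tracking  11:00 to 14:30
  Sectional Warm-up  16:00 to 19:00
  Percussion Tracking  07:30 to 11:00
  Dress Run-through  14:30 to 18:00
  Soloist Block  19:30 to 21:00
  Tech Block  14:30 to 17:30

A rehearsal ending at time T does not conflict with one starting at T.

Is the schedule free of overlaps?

Sorted by start: Percussion Tracking, Brass Tracking, Dress Run-through, Tech Block, Sectional Warm-up, Soloist Block.
Brass Tracking starts exactly when Percussion Tracking ends (back-to-back, no overlap), so Percussion Tracking has no further overlaps.
Dress Run-through starts exactly when Brass Tracking ends (back-to-back, no overlap), so Brass Tracking has no further overlaps.
Tech Block starts before Dress Run-through ends → Dress Run-through and Tech Block overlap.
That's a conflict, so the schedule is not conflict-free.

No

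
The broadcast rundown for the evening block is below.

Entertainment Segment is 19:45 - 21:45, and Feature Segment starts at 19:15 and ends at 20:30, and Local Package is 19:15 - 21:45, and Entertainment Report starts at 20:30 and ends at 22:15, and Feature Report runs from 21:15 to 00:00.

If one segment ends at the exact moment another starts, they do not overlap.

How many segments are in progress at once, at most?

4

Walk through starts and ends in time order (an end at T is processed before a start at T):
19:15 start Feature Segment → 1
19:15 start Local Package → 2
19:45 start Entertainment Segment → 3
20:30 end Feature Segment → 2
20:30 start Entertainment Report → 3
21:15 start Feature Report → 4
21:45 end Entertainment Segment → 3
21:45 end Local Package → 2
22:15 end Entertainment Report → 1
00:00 end Feature Report → 0
Peak is 4, at 21:15 (Entertainment Report, Entertainment Segment, Feature Report, Local Package).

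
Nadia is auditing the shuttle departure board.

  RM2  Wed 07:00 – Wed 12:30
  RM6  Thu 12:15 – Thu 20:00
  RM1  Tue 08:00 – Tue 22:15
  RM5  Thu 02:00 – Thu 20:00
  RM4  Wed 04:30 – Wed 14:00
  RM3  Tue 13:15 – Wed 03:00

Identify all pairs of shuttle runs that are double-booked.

RM1 & RM3, RM2 & RM4, RM5 & RM6

Check each pair: they overlap iff neither finishes before the other starts.
Sorted by start: RM1, RM3, RM4, RM2, RM5, RM6.
RM3 starts before RM1 ends → RM1 and RM3 overlap.
RM4 starts after RM1 ends — done with RM1.
RM4 starts after RM3 ends — done with RM3.
RM2 starts before RM4 ends → RM4 and RM2 overlap.
RM5 starts after RM4 ends — done with RM4.
RM5 starts after RM2 ends — done with RM2.
RM6 starts before RM5 ends → RM5 and RM6 overlap.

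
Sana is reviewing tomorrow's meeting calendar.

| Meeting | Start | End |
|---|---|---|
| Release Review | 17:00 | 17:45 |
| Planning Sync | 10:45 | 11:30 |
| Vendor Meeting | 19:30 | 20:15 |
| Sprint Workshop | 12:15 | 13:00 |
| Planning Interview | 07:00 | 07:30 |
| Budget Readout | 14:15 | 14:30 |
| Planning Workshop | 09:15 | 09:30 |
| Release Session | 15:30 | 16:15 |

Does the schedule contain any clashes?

No

Sorted by start: Planning Interview, Planning Workshop, Planning Sync, Sprint Workshop, Budget Readout, Release Session, Release Review, Vendor Meeting.
Planning Workshop starts after Planning Interview ends, so Planning Interview has no further overlaps.
Planning Sync starts after Planning Workshop ends, so Planning Workshop has no further overlaps.
Sprint Workshop starts after Planning Sync ends, so Planning Sync has no further overlaps.
Budget Readout starts after Sprint Workshop ends, so Sprint Workshop has no further overlaps.
Release Session starts after Budget Readout ends, so Budget Readout has no further overlaps.
Release Review starts after Release Session ends, so Release Session has no further overlaps.
Vendor Meeting starts after Release Review ends.
Every pair is clear; the schedule has no overlaps.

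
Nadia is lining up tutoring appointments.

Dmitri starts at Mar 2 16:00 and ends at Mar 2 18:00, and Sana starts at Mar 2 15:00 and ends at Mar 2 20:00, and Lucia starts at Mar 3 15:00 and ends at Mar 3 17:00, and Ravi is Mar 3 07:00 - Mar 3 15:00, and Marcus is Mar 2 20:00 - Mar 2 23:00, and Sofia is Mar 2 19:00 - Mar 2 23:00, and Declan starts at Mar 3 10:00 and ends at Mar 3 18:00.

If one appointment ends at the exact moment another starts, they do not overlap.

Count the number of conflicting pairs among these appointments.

5

Sorted by start: Sana, Dmitri, Sofia, Marcus, Ravi, Declan, Lucia.
Dmitri starts before Sana ends → Sana and Dmitri overlap.
Sofia starts before Sana ends → Sana and Sofia overlap.
Marcus starts exactly when Sana ends (back-to-back, no overlap); Sana is clear from here.
Sofia starts after Dmitri ends; Dmitri is clear from here.
Marcus starts before Sofia ends → Sofia and Marcus overlap.
Ravi starts after Sofia ends; Sofia is clear from here.
Ravi starts after Marcus ends; Marcus is clear from here.
Declan starts before Ravi ends → Ravi and Declan overlap.
Lucia starts exactly when Ravi ends (back-to-back, no overlap).
Lucia starts before Declan ends → Declan and Lucia overlap.
Overlapping pairs: Declan & Lucia, Declan & Ravi, Dmitri & Sana, Marcus & Sofia, Sana & Sofia — 5 in total.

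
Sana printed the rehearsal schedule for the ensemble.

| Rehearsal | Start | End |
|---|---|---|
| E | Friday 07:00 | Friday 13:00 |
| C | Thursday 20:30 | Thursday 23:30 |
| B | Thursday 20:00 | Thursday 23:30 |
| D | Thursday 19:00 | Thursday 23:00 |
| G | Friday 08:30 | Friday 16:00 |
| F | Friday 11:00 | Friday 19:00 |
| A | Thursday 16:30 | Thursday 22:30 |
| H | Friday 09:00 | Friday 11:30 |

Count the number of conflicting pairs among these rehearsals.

Two intervals overlap when each starts before the other ends.
Sorted by start: A, D, B, C, E, G, H, F.
D starts before A ends → A and D overlap.
B starts before A ends → A and B overlap.
C starts before A ends → A and C overlap.
E starts after A ends — done with A.
B starts before D ends → D and B overlap.
C starts before D ends → D and C overlap.
E starts after D ends — done with D.
C starts before B ends → B and C overlap.
E starts after B ends — done with B.
E starts after C ends — done with C.
G starts before E ends → E and G overlap.
H starts before E ends → E and H overlap.
F starts before E ends → E and F overlap.
H starts before G ends → G and H overlap.
F starts before G ends → G and F overlap.
F starts before H ends → H and F overlap.
Overlapping pairs: A & B, A & C, A & D, B & C, B & D, C & D, E & F, E & G, E & H, F & G, F & H, G & H — 12 in total.

12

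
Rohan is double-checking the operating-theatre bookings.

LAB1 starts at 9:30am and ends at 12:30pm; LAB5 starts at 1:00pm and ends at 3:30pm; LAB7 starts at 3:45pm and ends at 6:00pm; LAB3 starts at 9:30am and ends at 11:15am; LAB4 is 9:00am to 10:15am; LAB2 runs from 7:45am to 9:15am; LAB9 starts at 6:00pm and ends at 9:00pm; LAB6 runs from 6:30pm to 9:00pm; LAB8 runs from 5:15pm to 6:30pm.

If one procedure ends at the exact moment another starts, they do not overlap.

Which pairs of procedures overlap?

Two intervals overlap when each starts before the other ends.
Sorted by start: LAB2, LAB4, LAB1, LAB3, LAB5, LAB7, LAB8, LAB9, LAB6.
LAB4 starts before LAB2 ends → LAB2 and LAB4 overlap.
LAB1 starts after LAB2 ends, so nothing later overlaps LAB2 either.
LAB1 starts before LAB4 ends → LAB4 and LAB1 overlap.
LAB3 starts before LAB4 ends → LAB4 and LAB3 overlap.
LAB5 starts after LAB4 ends, so nothing later overlaps LAB4 either.
LAB3 starts before LAB1 ends → LAB1 and LAB3 overlap.
LAB5 starts after LAB1 ends, so nothing later overlaps LAB1 either.
LAB5 starts after LAB3 ends, so nothing later overlaps LAB3 either.
LAB7 starts after LAB5 ends, so nothing later overlaps LAB5 either.
LAB8 starts before LAB7 ends → LAB7 and LAB8 overlap.
LAB9 starts exactly when LAB7 ends (back-to-back, no overlap), so nothing later overlaps LAB7 either.
LAB9 starts before LAB8 ends → LAB8 and LAB9 overlap.
LAB6 starts exactly when LAB8 ends (back-to-back, no overlap).
LAB6 starts before LAB9 ends → LAB9 and LAB6 overlap.

LAB1 & LAB3, LAB1 & LAB4, LAB2 & LAB4, LAB3 & LAB4, LAB6 & LAB9, LAB7 & LAB8, LAB8 & LAB9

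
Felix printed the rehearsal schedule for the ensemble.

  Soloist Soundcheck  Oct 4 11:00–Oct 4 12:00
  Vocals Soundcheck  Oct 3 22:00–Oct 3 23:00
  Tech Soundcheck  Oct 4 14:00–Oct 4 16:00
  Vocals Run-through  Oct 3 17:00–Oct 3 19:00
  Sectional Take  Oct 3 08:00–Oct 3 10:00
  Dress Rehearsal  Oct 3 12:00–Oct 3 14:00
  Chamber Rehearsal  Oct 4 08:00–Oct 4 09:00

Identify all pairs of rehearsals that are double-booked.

no overlapping pairs

Sorted by start: Sectional Take, Dress Rehearsal, Vocals Run-through, Vocals Soundcheck, Chamber Rehearsal, Soloist Soundcheck, Tech Soundcheck.
Dress Rehearsal starts after Sectional Take ends; Sectional Take is clear from here.
Vocals Run-through starts after Dress Rehearsal ends; Dress Rehearsal is clear from here.
Vocals Soundcheck starts after Vocals Run-through ends; Vocals Run-through is clear from here.
Chamber Rehearsal starts after Vocals Soundcheck ends; Vocals Soundcheck is clear from here.
Soloist Soundcheck starts after Chamber Rehearsal ends; Chamber Rehearsal is clear from here.
Tech Soundcheck starts after Soloist Soundcheck ends.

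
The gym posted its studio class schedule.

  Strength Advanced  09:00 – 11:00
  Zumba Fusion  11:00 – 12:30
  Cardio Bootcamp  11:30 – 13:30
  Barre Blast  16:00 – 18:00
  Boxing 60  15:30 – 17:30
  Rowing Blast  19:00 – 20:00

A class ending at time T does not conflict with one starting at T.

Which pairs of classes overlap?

Sorted by start: Strength Advanced, Zumba Fusion, Cardio Bootcamp, Boxing 60, Barre Blast, Rowing Blast.
Zumba Fusion starts exactly when Strength Advanced ends (back-to-back, no overlap), so nothing later overlaps Strength Advanced either.
Cardio Bootcamp starts before Zumba Fusion ends → Zumba Fusion and Cardio Bootcamp overlap.
Boxing 60 starts after Zumba Fusion ends, so nothing later overlaps Zumba Fusion either.
Boxing 60 starts after Cardio Bootcamp ends, so nothing later overlaps Cardio Bootcamp either.
Barre Blast starts before Boxing 60 ends → Boxing 60 and Barre Blast overlap.
Rowing Blast starts after Boxing 60 ends.
Rowing Blast starts after Barre Blast ends.

Barre Blast & Boxing 60, Cardio Bootcamp & Zumba Fusion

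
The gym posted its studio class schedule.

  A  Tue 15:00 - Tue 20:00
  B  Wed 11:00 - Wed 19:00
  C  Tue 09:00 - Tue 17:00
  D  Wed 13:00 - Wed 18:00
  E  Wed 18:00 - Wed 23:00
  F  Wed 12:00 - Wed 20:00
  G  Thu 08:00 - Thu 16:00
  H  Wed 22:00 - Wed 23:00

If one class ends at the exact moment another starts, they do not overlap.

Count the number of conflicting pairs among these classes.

7

Check each pair: they overlap iff neither finishes before the other starts.
Sorted by start: C, A, B, F, D, E, H, G.
A starts before C ends → C and A overlap.
B starts after C ends, so nothing later overlaps C either.
B starts after A ends, so nothing later overlaps A either.
F starts before B ends → B and F overlap.
D starts before B ends → B and D overlap.
E starts before B ends → B and E overlap.
H starts after B ends, so nothing later overlaps B either.
D starts before F ends → F and D overlap.
E starts before F ends → F and E overlap.
H starts after F ends, so nothing later overlaps F either.
E starts exactly when D ends (back-to-back, no overlap), so nothing later overlaps D either.
H starts before E ends → E and H overlap.
G starts after E ends.
G starts after H ends.
Overlapping pairs: A & C, B & D, B & E, B & F, D & F, E & F, E & H — 7 in total.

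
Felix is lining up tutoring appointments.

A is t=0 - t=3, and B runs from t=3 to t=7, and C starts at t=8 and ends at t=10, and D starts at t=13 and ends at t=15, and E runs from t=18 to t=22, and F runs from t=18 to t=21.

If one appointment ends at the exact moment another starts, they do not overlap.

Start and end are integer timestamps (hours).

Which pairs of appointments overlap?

Check each pair: they overlap iff neither finishes before the other starts.
Sorted by start: A, B, C, D, E, F.
B starts exactly when A ends (back-to-back, no overlap), so A has no further overlaps.
C starts after B ends, so B has no further overlaps.
D starts after C ends, so C has no further overlaps.
E starts after D ends, so D has no further overlaps.
F starts before E ends → E and F overlap.

E & F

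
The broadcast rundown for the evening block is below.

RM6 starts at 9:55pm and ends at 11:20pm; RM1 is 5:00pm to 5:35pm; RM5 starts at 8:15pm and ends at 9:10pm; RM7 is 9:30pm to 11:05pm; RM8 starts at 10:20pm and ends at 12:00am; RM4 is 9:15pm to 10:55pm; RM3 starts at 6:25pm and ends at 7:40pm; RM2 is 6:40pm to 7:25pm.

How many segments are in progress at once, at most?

4

Walk through starts and ends in time order (an end at T is processed before a start at T):
5:00pm start RM1 → 1
5:35pm end RM1 → 0
6:25pm start RM3 → 1
6:40pm start RM2 → 2
7:25pm end RM2 → 1
7:40pm end RM3 → 0
8:15pm start RM5 → 1
9:10pm end RM5 → 0
9:15pm start RM4 → 1
9:30pm start RM7 → 2
9:55pm start RM6 → 3
10:20pm start RM8 → 4
10:55pm end RM4 → 3
11:05pm end RM7 → 2
11:20pm end RM6 → 1
12:00am end RM8 → 0
Peak is 4, at 10:20pm (RM4, RM6, RM7, RM8).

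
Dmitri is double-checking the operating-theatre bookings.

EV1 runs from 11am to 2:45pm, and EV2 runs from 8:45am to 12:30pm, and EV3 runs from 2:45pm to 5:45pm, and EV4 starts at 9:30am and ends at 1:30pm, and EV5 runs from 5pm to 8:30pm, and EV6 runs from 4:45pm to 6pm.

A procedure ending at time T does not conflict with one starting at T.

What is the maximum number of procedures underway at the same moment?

Walk through starts and ends in time order (an end at T is processed before a start at T):
8:45am start EV2 → 1
9:30am start EV4 → 2
11am start EV1 → 3
12:30pm end EV2 → 2
1:30pm end EV4 → 1
2:45pm end EV1 → 0
2:45pm start EV3 → 1
4:45pm start EV6 → 2
5pm start EV5 → 3
5:45pm end EV3 → 2
6pm end EV6 → 1
8:30pm end EV5 → 0
Peak is 3, at 11am (EV1, EV2, EV4).

3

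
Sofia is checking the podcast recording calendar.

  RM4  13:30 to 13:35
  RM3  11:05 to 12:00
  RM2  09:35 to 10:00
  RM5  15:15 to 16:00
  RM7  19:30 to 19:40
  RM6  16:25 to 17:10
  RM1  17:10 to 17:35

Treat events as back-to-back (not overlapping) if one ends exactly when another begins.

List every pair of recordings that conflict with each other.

Two intervals overlap when each starts before the other ends.
Sorted by start: RM2, RM3, RM4, RM5, RM6, RM1, RM7.
RM3 starts after RM2 ends, so RM2 has no further overlaps.
RM4 starts after RM3 ends, so RM3 has no further overlaps.
RM5 starts after RM4 ends, so RM4 has no further overlaps.
RM6 starts after RM5 ends, so RM5 has no further overlaps.
RM1 starts exactly when RM6 ends (back-to-back, no overlap), so RM6 has no further overlaps.
RM7 starts after RM1 ends.

no conflicts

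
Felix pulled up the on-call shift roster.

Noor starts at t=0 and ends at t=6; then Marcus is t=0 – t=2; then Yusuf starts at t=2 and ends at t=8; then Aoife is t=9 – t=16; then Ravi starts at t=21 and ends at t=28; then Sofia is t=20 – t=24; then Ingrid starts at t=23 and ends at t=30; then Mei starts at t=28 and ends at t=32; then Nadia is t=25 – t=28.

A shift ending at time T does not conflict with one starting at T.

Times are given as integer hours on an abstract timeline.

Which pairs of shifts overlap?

Check each pair: they overlap iff neither finishes before the other starts.
Sorted by start: Noor, Marcus, Yusuf, Aoife, Sofia, Ravi, Ingrid, Nadia, Mei.
Marcus starts before Noor ends → Noor and Marcus overlap.
Yusuf starts before Noor ends → Noor and Yusuf overlap.
Aoife starts after Noor ends, so nothing later overlaps Noor either.
Yusuf starts exactly when Marcus ends (back-to-back, no overlap), so nothing later overlaps Marcus either.
Aoife starts after Yusuf ends, so nothing later overlaps Yusuf either.
Sofia starts after Aoife ends, so nothing later overlaps Aoife either.
Ravi starts before Sofia ends → Sofia and Ravi overlap.
Ingrid starts before Sofia ends → Sofia and Ingrid overlap.
Nadia starts after Sofia ends, so nothing later overlaps Sofia either.
Ingrid starts before Ravi ends → Ravi and Ingrid overlap.
Nadia starts before Ravi ends → Ravi and Nadia overlap.
Mei starts exactly when Ravi ends (back-to-back, no overlap).
Nadia starts before Ingrid ends → Ingrid and Nadia overlap.
Mei starts before Ingrid ends → Ingrid and Mei overlap.
Mei starts exactly when Nadia ends (back-to-back, no overlap).

Ingrid & Mei, Ingrid & Nadia, Ingrid & Ravi, Ingrid & Sofia, Marcus & Noor, Nadia & Ravi, Noor & Yusuf, Ravi & Sofia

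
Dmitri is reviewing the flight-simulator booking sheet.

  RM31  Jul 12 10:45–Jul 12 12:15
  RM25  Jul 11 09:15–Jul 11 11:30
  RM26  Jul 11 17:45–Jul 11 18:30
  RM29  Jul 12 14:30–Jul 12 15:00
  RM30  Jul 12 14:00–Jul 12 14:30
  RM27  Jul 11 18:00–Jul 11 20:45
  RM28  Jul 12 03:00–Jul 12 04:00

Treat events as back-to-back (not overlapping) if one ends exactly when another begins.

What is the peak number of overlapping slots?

2

Sort all start/end points and keep a running count:
Jul 11 09:15 start RM25 → 1
Jul 11 11:30 end RM25 → 0
Jul 11 17:45 start RM26 → 1
Jul 11 18:00 start RM27 → 2
Jul 11 18:30 end RM26 → 1
Jul 11 20:45 end RM27 → 0
Jul 12 03:00 start RM28 → 1
Jul 12 04:00 end RM28 → 0
Jul 12 10:45 start RM31 → 1
Jul 12 12:15 end RM31 → 0
Jul 12 14:00 start RM30 → 1
Jul 12 14:30 end RM30 → 0
Jul 12 14:30 start RM29 → 1
Jul 12 15:00 end RM29 → 0
Peak is 2, at Jul 11 18:00 (RM26, RM27).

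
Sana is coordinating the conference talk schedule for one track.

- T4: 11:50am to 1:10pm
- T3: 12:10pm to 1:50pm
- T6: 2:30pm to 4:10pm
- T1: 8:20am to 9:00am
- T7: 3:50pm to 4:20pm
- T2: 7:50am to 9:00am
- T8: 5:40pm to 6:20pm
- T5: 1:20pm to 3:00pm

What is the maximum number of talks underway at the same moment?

2

Sweep the timeline, counting +1 at each start and −1 at each end (ends before starts at a tie):
7:50am start T2 → 1
8:20am start T1 → 2
9:00am end T1 → 1
9:00am end T2 → 0
11:50am start T4 → 1
12:10pm start T3 → 2
1:10pm end T4 → 1
1:20pm start T5 → 2
1:50pm end T3 → 1
2:30pm start T6 → 2
3:00pm end T5 → 1
3:50pm start T7 → 2
4:10pm end T6 → 1
4:20pm end T7 → 0
5:40pm start T8 → 1
6:20pm end T8 → 0
Peak is 2, at 8:20am (T1, T2).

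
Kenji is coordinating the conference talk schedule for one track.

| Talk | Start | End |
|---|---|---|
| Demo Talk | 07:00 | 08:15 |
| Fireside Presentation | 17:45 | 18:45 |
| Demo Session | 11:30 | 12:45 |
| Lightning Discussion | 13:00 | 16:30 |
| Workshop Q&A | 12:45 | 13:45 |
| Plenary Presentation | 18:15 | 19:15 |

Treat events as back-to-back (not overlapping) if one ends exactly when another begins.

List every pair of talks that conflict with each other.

Fireside Presentation & Plenary Presentation, Lightning Discussion & Workshop Q&A

Check each pair: they overlap iff neither finishes before the other starts.
Sorted by start: Demo Talk, Demo Session, Workshop Q&A, Lightning Discussion, Fireside Presentation, Plenary Presentation.
Demo Session starts after Demo Talk ends, so nothing later overlaps Demo Talk either.
Workshop Q&A starts exactly when Demo Session ends (back-to-back, no overlap), so nothing later overlaps Demo Session either.
Lightning Discussion starts before Workshop Q&A ends → Workshop Q&A and Lightning Discussion overlap.
Fireside Presentation starts after Workshop Q&A ends, so nothing later overlaps Workshop Q&A either.
Fireside Presentation starts after Lightning Discussion ends, so nothing later overlaps Lightning Discussion either.
Plenary Presentation starts before Fireside Presentation ends → Fireside Presentation and Plenary Presentation overlap.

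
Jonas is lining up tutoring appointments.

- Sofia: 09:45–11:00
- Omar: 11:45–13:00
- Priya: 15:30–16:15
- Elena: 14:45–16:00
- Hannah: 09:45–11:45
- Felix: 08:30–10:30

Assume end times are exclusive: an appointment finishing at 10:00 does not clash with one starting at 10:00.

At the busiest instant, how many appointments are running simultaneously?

Walk through starts and ends in time order (an end at T is processed before a start at T):
08:30 start Felix → 1
09:45 start Hannah → 2
09:45 start Sofia → 3
10:30 end Felix → 2
11:00 end Sofia → 1
11:45 end Hannah → 0
11:45 start Omar → 1
13:00 end Omar → 0
14:45 start Elena → 1
15:30 start Priya → 2
16:00 end Elena → 1
16:15 end Priya → 0
Peak is 3, at 09:45 (Felix, Hannah, Sofia).

3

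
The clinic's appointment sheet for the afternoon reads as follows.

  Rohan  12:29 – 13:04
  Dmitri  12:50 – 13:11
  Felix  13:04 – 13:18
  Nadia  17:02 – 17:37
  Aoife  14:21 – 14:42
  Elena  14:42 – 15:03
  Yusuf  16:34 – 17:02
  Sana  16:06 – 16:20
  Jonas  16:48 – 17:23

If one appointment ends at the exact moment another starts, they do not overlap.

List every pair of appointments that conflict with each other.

Two intervals overlap when each starts before the other ends.
Sorted by start: Rohan, Dmitri, Felix, Aoife, Elena, Sana, Yusuf, Jonas, Nadia.
Dmitri starts before Rohan ends → Rohan and Dmitri overlap.
Felix starts exactly when Rohan ends (back-to-back, no overlap) — done with Rohan.
Felix starts before Dmitri ends → Dmitri and Felix overlap.
Aoife starts after Dmitri ends — done with Dmitri.
Aoife starts after Felix ends — done with Felix.
Elena starts exactly when Aoife ends (back-to-back, no overlap) — done with Aoife.
Sana starts after Elena ends — done with Elena.
Yusuf starts after Sana ends — done with Sana.
Jonas starts before Yusuf ends → Yusuf and Jonas overlap.
Nadia starts exactly when Yusuf ends (back-to-back, no overlap).
Nadia starts before Jonas ends → Jonas and Nadia overlap.

Dmitri & Felix, Dmitri & Rohan, Jonas & Nadia, Jonas & Yusuf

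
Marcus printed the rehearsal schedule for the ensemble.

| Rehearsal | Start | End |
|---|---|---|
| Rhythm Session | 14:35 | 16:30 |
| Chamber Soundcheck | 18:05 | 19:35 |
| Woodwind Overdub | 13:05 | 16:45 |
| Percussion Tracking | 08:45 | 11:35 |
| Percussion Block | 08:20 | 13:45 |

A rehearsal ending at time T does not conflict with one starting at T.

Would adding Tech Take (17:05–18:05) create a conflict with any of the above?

No — it doesn't clash with anything

Percussion Block: ends 13:45 at or before Tech Take starts 17:05 → clear.
Percussion Tracking: ends 11:35 at or before Tech Take starts 17:05 → clear.
Woodwind Overdub: ends 16:45 at or before Tech Take starts 17:05 → clear.
Rhythm Session: ends 16:30 at or before Tech Take starts 17:05 → clear.
Chamber Soundcheck: starts 18:05 at or after Tech Take ends 18:05 → clear.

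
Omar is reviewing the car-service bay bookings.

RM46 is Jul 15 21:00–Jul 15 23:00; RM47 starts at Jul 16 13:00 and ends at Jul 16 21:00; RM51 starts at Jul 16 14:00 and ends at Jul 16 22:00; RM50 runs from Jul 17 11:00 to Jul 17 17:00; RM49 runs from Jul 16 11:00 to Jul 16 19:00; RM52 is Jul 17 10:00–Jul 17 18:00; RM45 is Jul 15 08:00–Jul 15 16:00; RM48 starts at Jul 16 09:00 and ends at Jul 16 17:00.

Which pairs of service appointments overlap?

RM47 & RM48, RM47 & RM49, RM47 & RM51, RM48 & RM49, RM48 & RM51, RM49 & RM51, RM50 & RM52

Sorted by start: RM45, RM46, RM48, RM49, RM47, RM51, RM52, RM50.
RM46 starts after RM45 ends, so nothing later overlaps RM45 either.
RM48 starts after RM46 ends, so nothing later overlaps RM46 either.
RM49 starts before RM48 ends → RM48 and RM49 overlap.
RM47 starts before RM48 ends → RM48 and RM47 overlap.
RM51 starts before RM48 ends → RM48 and RM51 overlap.
RM52 starts after RM48 ends, so nothing later overlaps RM48 either.
RM47 starts before RM49 ends → RM49 and RM47 overlap.
RM51 starts before RM49 ends → RM49 and RM51 overlap.
RM52 starts after RM49 ends, so nothing later overlaps RM49 either.
RM51 starts before RM47 ends → RM47 and RM51 overlap.
RM52 starts after RM47 ends, so nothing later overlaps RM47 either.
RM52 starts after RM51 ends, so nothing later overlaps RM51 either.
RM50 starts before RM52 ends → RM52 and RM50 overlap.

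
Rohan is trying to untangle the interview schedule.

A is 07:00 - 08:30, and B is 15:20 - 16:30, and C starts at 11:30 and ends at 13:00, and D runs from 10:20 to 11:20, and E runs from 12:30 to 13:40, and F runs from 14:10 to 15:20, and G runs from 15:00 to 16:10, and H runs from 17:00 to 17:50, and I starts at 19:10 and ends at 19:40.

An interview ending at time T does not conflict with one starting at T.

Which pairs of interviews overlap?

B & G, C & E, F & G

Sorted by start: A, D, C, E, F, G, B, H, I.
D starts after A ends; A is clear from here.
C starts after D ends; D is clear from here.
E starts before C ends → C and E overlap.
F starts after C ends; C is clear from here.
F starts after E ends; E is clear from here.
G starts before F ends → F and G overlap.
B starts exactly when F ends (back-to-back, no overlap); F is clear from here.
B starts before G ends → G and B overlap.
H starts after G ends; G is clear from here.
H starts after B ends; B is clear from here.
I starts after H ends.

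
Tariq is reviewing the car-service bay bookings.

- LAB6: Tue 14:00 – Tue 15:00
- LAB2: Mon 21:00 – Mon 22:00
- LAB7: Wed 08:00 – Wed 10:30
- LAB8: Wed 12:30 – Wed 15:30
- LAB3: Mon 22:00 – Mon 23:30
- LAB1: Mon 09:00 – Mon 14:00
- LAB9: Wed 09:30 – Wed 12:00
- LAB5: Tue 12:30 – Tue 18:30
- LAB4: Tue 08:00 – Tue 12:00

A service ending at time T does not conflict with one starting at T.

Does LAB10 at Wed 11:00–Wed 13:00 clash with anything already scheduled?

Yes — it overlaps LAB8, LAB9

LAB1: ends Mon 14:00 at or before LAB10 starts Wed 11:00 → clear.
LAB2: ends Mon 22:00 at or before LAB10 starts Wed 11:00 → clear.
LAB3: ends Mon 23:30 at or before LAB10 starts Wed 11:00 → clear.
LAB4: ends Tue 12:00 at or before LAB10 starts Wed 11:00 → clear.
LAB5: ends Tue 18:30 at or before LAB10 starts Wed 11:00 → clear.
LAB6: ends Tue 15:00 at or before LAB10 starts Wed 11:00 → clear.
LAB7: ends Wed 10:30 at or before LAB10 starts Wed 11:00 → clear.
LAB9: starts Wed 09:30 before LAB10 ends Wed 13:00, and ends Wed 12:00 after LAB10 starts Wed 11:00 → overlap.
LAB8: starts Wed 12:30 before LAB10 ends Wed 13:00, and ends Wed 15:30 after LAB10 starts Wed 11:00 → overlap.
LAB10 overlaps LAB8, LAB9.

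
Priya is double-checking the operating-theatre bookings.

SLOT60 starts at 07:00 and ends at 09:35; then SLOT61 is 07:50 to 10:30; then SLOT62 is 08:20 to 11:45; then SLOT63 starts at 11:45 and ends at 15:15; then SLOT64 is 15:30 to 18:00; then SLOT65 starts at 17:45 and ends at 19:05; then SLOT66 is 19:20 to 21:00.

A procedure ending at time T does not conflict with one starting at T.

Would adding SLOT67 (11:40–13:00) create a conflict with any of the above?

SLOT60: ends 09:35 at or before SLOT67 starts 11:40 → clear.
SLOT61: ends 10:30 at or before SLOT67 starts 11:40 → clear.
SLOT62: starts 08:20 before SLOT67 ends 13:00, and ends 11:45 after SLOT67 starts 11:40 → overlap.
SLOT63: starts 11:45 before SLOT67 ends 13:00, and ends 15:15 after SLOT67 starts 11:40 → overlap.
SLOT64: starts 15:30 at or after SLOT67 ends 13:00 → clear.
SLOT65: starts 17:45 at or after SLOT67 ends 13:00 → clear.
SLOT66: starts 19:20 at or after SLOT67 ends 13:00 → clear.
SLOT67 overlaps SLOT62, SLOT63.

Yes — it overlaps SLOT62, SLOT63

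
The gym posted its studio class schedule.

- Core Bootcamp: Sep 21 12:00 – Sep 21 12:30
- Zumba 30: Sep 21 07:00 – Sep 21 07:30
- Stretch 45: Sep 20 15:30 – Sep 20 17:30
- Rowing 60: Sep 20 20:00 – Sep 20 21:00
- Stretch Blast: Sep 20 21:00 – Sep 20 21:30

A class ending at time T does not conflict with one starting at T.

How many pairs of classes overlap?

0

Two intervals overlap when each starts before the other ends.
Sorted by start: Stretch 45, Rowing 60, Stretch Blast, Zumba 30, Core Bootcamp.
Rowing 60 starts after Stretch 45 ends — done with Stretch 45.
Stretch Blast starts exactly when Rowing 60 ends (back-to-back, no overlap) — done with Rowing 60.
Zumba 30 starts after Stretch Blast ends — done with Stretch Blast.
Core Bootcamp starts after Zumba 30 ends.
No pair overlaps.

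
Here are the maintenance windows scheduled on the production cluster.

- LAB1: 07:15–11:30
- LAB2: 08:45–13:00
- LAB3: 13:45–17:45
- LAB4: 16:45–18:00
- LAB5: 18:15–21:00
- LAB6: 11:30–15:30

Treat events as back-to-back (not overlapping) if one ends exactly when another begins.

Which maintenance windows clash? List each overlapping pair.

Sorted by start: LAB1, LAB2, LAB6, LAB3, LAB4, LAB5.
LAB2 starts before LAB1 ends → LAB1 and LAB2 overlap.
LAB6 starts exactly when LAB1 ends (back-to-back, no overlap) — done with LAB1.
LAB6 starts before LAB2 ends → LAB2 and LAB6 overlap.
LAB3 starts after LAB2 ends — done with LAB2.
LAB3 starts before LAB6 ends → LAB6 and LAB3 overlap.
LAB4 starts after LAB6 ends — done with LAB6.
LAB4 starts before LAB3 ends → LAB3 and LAB4 overlap.
LAB5 starts after LAB3 ends.
LAB5 starts after LAB4 ends.

LAB1 & LAB2, LAB2 & LAB6, LAB3 & LAB4, LAB3 & LAB6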